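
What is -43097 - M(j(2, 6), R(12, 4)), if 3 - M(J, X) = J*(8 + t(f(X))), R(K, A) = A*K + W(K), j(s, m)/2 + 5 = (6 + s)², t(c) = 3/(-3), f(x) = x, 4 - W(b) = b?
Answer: -42274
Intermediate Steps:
W(b) = 4 - b
t(c) = -1 (t(c) = 3*(-⅓) = -1)
j(s, m) = -10 + 2*(6 + s)²
R(K, A) = 4 - K + A*K (R(K, A) = A*K + (4 - K) = 4 - K + A*K)
M(J, X) = 3 - 7*J (M(J, X) = 3 - J*(8 - 1) = 3 - J*7 = 3 - 7*J)
-43097 - M(j(2, 6), R(12, 4)) = -43097 - (3 - 7*(-10 + 2*(6 + 2)²)) = -43097 - (3 - 7*(-10 + 2*8²)) = -43097 - (3 - 7*(-10 + 2*64)) = -43097 - (3 - 7*(-10 + 128)) = -43097 - (3 - 7*118) = -43097 - (3 - 826) = -43097 - 1*(-823) = -43097 + 823 = -42274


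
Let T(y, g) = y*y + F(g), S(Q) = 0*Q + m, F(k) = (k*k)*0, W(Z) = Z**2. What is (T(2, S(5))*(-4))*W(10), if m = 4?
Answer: -1600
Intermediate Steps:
F(k) = 0 (F(k) = k**2*0 = 0)
S(Q) = 4 (S(Q) = 0*Q + 4 = 0 + 4 = 4)
T(y, g) = y**2 (T(y, g) = y*y + 0 = y**2 + 0 = y**2)
(T(2, S(5))*(-4))*W(10) = (2**2*(-4))*10**2 = (4*(-4))*100 = -16*100 = -1600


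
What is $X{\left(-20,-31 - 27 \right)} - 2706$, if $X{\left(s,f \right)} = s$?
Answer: $-2726$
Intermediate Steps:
$X{\left(-20,-31 - 27 \right)} - 2706 = -20 - 2706 = -2726$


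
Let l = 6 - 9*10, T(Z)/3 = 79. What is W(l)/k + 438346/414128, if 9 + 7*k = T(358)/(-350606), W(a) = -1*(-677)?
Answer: -4459087204829/8486103912 ≈ -525.46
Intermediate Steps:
T(Z) = 237 (T(Z) = 3*79 = 237)
l = -84 (l = 6 - 90 = -84)
W(a) = 677
k = -450813/350606 (k = -9/7 + (237/(-350606))/7 = -9/7 + (237*(-1/350606))/7 = -9/7 + (⅐)*(-237/350606) = -9/7 - 237/2454242 = -450813/350606 ≈ -1.2858)
W(l)/k + 438346/414128 = 677/(-450813/350606) + 438346/414128 = 677*(-350606/450813) + 438346*(1/414128) = -237360262/450813 + 219173/207064 = -4459087204829/8486103912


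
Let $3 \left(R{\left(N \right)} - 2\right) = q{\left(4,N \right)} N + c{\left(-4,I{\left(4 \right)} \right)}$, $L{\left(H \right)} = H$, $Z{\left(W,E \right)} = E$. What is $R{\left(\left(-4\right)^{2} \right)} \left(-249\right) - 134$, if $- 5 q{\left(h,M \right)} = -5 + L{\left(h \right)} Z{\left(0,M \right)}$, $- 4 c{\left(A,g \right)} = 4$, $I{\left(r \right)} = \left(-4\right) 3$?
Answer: $\frac{75607}{5} \approx 15121.0$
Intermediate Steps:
$I{\left(r \right)} = -12$
$c{\left(A,g \right)} = -1$ ($c{\left(A,g \right)} = \left(- \frac{1}{4}\right) 4 = -1$)
$q{\left(h,M \right)} = 1 - \frac{M h}{5}$ ($q{\left(h,M \right)} = - \frac{-5 + h M}{5} = - \frac{-5 + M h}{5} = 1 - \frac{M h}{5}$)
$R{\left(N \right)} = \frac{5}{3} + \frac{N \left(1 - \frac{4 N}{5}\right)}{3}$ ($R{\left(N \right)} = 2 + \frac{\left(1 - \frac{1}{5} N 4\right) N - 1}{3} = 2 + \frac{\left(1 - \frac{4 N}{5}\right) N - 1}{3} = 2 + \frac{N \left(1 - \frac{4 N}{5}\right) - 1}{3} = 2 + \frac{-1 + N \left(1 - \frac{4 N}{5}\right)}{3} = 2 + \left(- \frac{1}{3} + \frac{N \left(1 - \frac{4 N}{5}\right)}{3}\right) = \frac{5}{3} + \frac{N \left(1 - \frac{4 N}{5}\right)}{3}$)
$R{\left(\left(-4\right)^{2} \right)} \left(-249\right) - 134 = \left(\frac{5}{3} - \frac{\left(-4\right)^{2} \left(-5 + 4 \left(-4\right)^{2}\right)}{15}\right) \left(-249\right) - 134 = \left(\frac{5}{3} - \frac{16 \left(-5 + 4 \cdot 16\right)}{15}\right) \left(-249\right) - 134 = \left(\frac{5}{3} - \frac{16 \left(-5 + 64\right)}{15}\right) \left(-249\right) - 134 = \left(\frac{5}{3} - \frac{16}{15} \cdot 59\right) \left(-249\right) - 134 = \left(\frac{5}{3} - \frac{944}{15}\right) \left(-249\right) - 134 = \left(- \frac{919}{15}\right) \left(-249\right) - 134 = \frac{76277}{5} - 134 = \frac{75607}{5}$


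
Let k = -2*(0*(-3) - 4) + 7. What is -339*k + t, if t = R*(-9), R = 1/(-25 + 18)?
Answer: -35586/7 ≈ -5083.7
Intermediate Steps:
k = 15 (k = -2*(0 - 4) + 7 = -2*(-4) + 7 = 8 + 7 = 15)
R = -1/7 (R = 1/(-7) = -1/7 ≈ -0.14286)
t = 9/7 (t = -1/7*(-9) = 9/7 ≈ 1.2857)
-339*k + t = -339*15 + 9/7 = -5085 + 9/7 = -35586/7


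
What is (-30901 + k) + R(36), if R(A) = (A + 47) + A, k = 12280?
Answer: -18502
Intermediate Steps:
R(A) = 47 + 2*A (R(A) = (47 + A) + A = 47 + 2*A)
(-30901 + k) + R(36) = (-30901 + 12280) + (47 + 2*36) = -18621 + (47 + 72) = -18621 + 119 = -18502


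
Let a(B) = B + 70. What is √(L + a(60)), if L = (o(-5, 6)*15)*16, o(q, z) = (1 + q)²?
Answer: √3970 ≈ 63.008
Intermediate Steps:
a(B) = 70 + B
L = 3840 (L = ((1 - 5)²*15)*16 = ((-4)²*15)*16 = (16*15)*16 = 240*16 = 3840)
√(L + a(60)) = √(3840 + (70 + 60)) = √(3840 + 130) = √3970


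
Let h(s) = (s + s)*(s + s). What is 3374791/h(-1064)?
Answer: 482113/646912 ≈ 0.74525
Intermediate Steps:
h(s) = 4*s² (h(s) = (2*s)*(2*s) = 4*s²)
3374791/h(-1064) = 3374791/((4*(-1064)²)) = 3374791/((4*1132096)) = 3374791/4528384 = 3374791*(1/4528384) = 482113/646912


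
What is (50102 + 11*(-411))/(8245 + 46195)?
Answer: 45581/54440 ≈ 0.83727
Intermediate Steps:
(50102 + 11*(-411))/(8245 + 46195) = (50102 - 4521)/54440 = 45581*(1/54440) = 45581/54440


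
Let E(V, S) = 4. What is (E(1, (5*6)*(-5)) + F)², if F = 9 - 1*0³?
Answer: 169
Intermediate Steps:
F = 9 (F = 9 - 1*0 = 9 + 0 = 9)
(E(1, (5*6)*(-5)) + F)² = (4 + 9)² = 13² = 169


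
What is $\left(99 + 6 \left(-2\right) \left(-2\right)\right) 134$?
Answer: $16482$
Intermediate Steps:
$\left(99 + 6 \left(-2\right) \left(-2\right)\right) 134 = \left(99 - -24\right) 134 = \left(99 + 24\right) 134 = 123 \cdot 134 = 16482$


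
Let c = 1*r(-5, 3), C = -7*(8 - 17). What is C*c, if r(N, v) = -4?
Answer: -252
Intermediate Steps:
C = 63 (C = -7*(-9) = 63)
c = -4 (c = 1*(-4) = -4)
C*c = 63*(-4) = -252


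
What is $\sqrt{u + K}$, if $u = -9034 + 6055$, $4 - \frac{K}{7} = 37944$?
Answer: $i \sqrt{268559} \approx 518.23 i$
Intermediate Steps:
$K = -265580$ ($K = 28 - 265608 = -265580$)
$u = -2979$
$\sqrt{u + K} = \sqrt{-2979 - 265580} = \sqrt{-268559} = i \sqrt{268559}$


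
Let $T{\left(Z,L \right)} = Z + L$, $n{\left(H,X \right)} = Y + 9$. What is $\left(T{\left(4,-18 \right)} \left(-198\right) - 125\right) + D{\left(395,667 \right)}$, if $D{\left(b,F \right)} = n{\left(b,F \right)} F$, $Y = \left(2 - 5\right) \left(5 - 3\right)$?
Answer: $4648$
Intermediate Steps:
$Y = -6$ ($Y = \left(-3\right) 2 = -6$)
$n{\left(H,X \right)} = 3$ ($n{\left(H,X \right)} = -6 + 9 = 3$)
$D{\left(b,F \right)} = 3 F$
$T{\left(Z,L \right)} = L + Z$
$\left(T{\left(4,-18 \right)} \left(-198\right) - 125\right) + D{\left(395,667 \right)} = \left(\left(-18 + 4\right) \left(-198\right) - 125\right) + 3 \cdot 667 = \left(\left(-14\right) \left(-198\right) - 125\right) + 2001 = \left(2772 - 125\right) + 2001 = 2647 + 2001 = 4648$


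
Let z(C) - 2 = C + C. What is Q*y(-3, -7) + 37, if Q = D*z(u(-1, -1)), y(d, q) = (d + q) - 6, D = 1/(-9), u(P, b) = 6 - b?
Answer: 589/9 ≈ 65.444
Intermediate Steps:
z(C) = 2 + 2*C (z(C) = 2 + (C + C) = 2 + 2*C)
D = -⅑ ≈ -0.11111
y(d, q) = -6 + d + q
Q = -16/9 (Q = -(2 + 2*(6 - 1*(-1)))/9 = -(2 + 2*(6 + 1))/9 = -(2 + 2*7)/9 = -(2 + 14)/9 = -⅑*16 = -16/9 ≈ -1.7778)
Q*y(-3, -7) + 37 = -16*(-6 - 3 - 7)/9 + 37 = -16/9*(-16) + 37 = 256/9 + 37 = 589/9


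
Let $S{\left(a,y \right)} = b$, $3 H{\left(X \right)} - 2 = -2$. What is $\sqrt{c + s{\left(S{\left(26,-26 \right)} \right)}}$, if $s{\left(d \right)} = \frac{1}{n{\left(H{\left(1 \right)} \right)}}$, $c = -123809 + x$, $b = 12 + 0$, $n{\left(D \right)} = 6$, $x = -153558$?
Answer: $\frac{i \sqrt{9985206}}{6} \approx 526.66 i$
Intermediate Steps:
$H{\left(X \right)} = 0$ ($H{\left(X \right)} = \frac{2}{3} + \frac{1}{3} \left(-2\right) = \frac{2}{3} - \frac{2}{3} = 0$)
$b = 12$
$S{\left(a,y \right)} = 12$
$c = -277367$ ($c = -123809 - 153558 = -277367$)
$s{\left(d \right)} = \frac{1}{6}$
$\sqrt{c + s{\left(S{\left(26,-26 \right)} \right)}} = \sqrt{-277367 + \frac{1}{6}} = \sqrt{- \frac{1664201}{6}} = \frac{i \sqrt{9985206}}{6}$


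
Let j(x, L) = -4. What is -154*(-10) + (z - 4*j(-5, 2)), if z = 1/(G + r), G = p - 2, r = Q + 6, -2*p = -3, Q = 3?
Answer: 26454/17 ≈ 1556.1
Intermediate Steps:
p = 3/2 (p = -1/2*(-3) = 3/2 ≈ 1.5000)
r = 9 (r = 3 + 6 = 9)
G = -1/2 (G = 3/2 - 2 = -1/2 ≈ -0.50000)
z = 2/17 (z = 1/(-1/2 + 9) = 1/(17/2) = 2/17 ≈ 0.11765)
-154*(-10) + (z - 4*j(-5, 2)) = -154*(-10) + (2/17 - 4*(-4)) = 1540 + (2/17 + 16) = 1540 + 274/17 = 26454/17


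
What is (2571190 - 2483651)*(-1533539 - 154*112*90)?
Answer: -270133011001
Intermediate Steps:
(2571190 - 2483651)*(-1533539 - 154*112*90) = 87539*(-1533539 - 17248*90) = 87539*(-1533539 - 1552320) = 87539*(-3085859) = -270133011001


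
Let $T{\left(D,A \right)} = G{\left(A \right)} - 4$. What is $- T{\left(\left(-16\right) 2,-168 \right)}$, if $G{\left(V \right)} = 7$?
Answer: $-3$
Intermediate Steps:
$T{\left(D,A \right)} = 3$ ($T{\left(D,A \right)} = 7 - 4 = 3$)
$- T{\left(\left(-16\right) 2,-168 \right)} = \left(-1\right) 3 = -3$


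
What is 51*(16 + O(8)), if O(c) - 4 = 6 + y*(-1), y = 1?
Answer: 1275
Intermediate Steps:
O(c) = 9 (O(c) = 4 + (6 + 1*(-1)) = 4 + (6 - 1) = 4 + 5 = 9)
51*(16 + O(8)) = 51*(16 + 9) = 51*25 = 1275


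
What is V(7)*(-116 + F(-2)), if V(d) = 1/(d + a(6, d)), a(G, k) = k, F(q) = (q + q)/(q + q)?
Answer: -115/14 ≈ -8.2143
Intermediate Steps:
F(q) = 1 (F(q) = (2*q)/((2*q)) = (2*q)*(1/(2*q)) = 1)
V(d) = 1/(2*d) (V(d) = 1/(d + d) = 1/(2*d))
V(7)*(-116 + F(-2)) = ((1/2)/7)*(-116 + 1) = ((1/2)*(1/7))*(-115) = (1/14)*(-115) = -115/14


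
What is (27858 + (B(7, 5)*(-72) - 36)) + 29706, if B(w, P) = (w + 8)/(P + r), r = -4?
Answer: 56448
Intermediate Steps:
B(w, P) = (8 + w)/(-4 + P) (B(w, P) = (w + 8)/(P - 4) = (8 + w)/(-4 + P))
(27858 + (B(7, 5)*(-72) - 36)) + 29706 = (27858 + (((8 + 7)/(-4 + 5))*(-72) - 36)) + 29706 = (27858 + ((15/1)*(-72) - 36)) + 29706 = (27858 + ((1*15)*(-72) - 36)) + 29706 = (27858 + (15*(-72) - 36)) + 29706 = (27858 + (-1080 - 36)) + 29706 = (27858 - 1116) + 29706 = 26742 + 29706 = 56448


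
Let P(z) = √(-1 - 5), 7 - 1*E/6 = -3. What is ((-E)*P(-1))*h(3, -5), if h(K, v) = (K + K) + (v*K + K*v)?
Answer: 1440*I*√6 ≈ 3527.3*I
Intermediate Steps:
E = 60 (E = 42 - 6*(-3) = 42 + 18 = 60)
P(z) = I*√6 (P(z) = √(-6) = I*√6)
h(K, v) = 2*K + 2*K*v (h(K, v) = 2*K + (K*v + K*v) = 2*K + 2*K*v)
((-E)*P(-1))*h(3, -5) = ((-60)*(I*√6))*(2*3*(1 - 5)) = ((-1*60)*(I*√6))*(2*3*(-4)) = -60*I*√6*(-24) = 1440*I*√6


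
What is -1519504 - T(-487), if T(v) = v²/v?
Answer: -1519017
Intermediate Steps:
T(v) = v
-1519504 - T(-487) = -1519504 - 1*(-487) = -1519504 + 487 = -1519017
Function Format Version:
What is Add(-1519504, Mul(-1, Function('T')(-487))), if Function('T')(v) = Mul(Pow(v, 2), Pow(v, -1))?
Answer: -1519017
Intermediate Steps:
Function('T')(v) = v
Add(-1519504, Mul(-1, Function('T')(-487))) = Add(-1519504, Mul(-1, -487)) = Add(-1519504, 487) = -1519017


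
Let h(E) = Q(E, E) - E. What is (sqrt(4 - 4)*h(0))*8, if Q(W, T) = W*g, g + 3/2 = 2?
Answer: 0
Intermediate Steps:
g = 1/2 (g = -3/2 + 2 = 1/2 ≈ 0.50000)
Q(W, T) = W/2 (Q(W, T) = W*(1/2) = W/2)
h(E) = -E/2 (h(E) = E/2 - E = -E/2)
(sqrt(4 - 4)*h(0))*8 = (sqrt(4 - 4)*(-1/2*0))*8 = (sqrt(0)*0)*8 = (0*0)*8 = 0*8 = 0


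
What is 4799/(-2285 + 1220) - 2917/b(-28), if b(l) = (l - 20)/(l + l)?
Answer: -7258343/2130 ≈ -3407.7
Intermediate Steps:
b(l) = (-20 + l)/(2*l) (b(l) = (-20 + l)/((2*l)) = (-20 + l)*(1/(2*l)) = (-20 + l)/(2*l))
4799/(-2285 + 1220) - 2917/b(-28) = 4799/(-2285 + 1220) - 2917*(-56/(-20 - 28)) = 4799/(-1065) - 2917/((½)*(-1/28)*(-48)) = 4799*(-1/1065) - 2917/6/7 = -4799/1065 - 2917*7/6 = -4799/1065 - 20419/6 = -7258343/2130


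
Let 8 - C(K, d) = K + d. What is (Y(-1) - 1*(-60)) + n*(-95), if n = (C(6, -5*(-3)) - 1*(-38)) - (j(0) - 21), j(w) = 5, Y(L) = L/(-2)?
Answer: -7669/2 ≈ -3834.5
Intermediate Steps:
Y(L) = -L/2 (Y(L) = L*(-½) = -L/2)
C(K, d) = 8 - K - d (C(K, d) = 8 - (K + d) = 8 + (-K - d) = 8 - K - d)
n = 41 (n = ((8 - 1*6 - (-5)*(-3)) - 1*(-38)) - (5 - 21) = ((8 - 6 - 1*15) + 38) - 1*(-16) = ((8 - 6 - 15) + 38) + 16 = (-13 + 38) + 16 = 25 + 16 = 41)
(Y(-1) - 1*(-60)) + n*(-95) = (-½*(-1) - 1*(-60)) + 41*(-95) = (½ + 60) - 3895 = 121/2 - 3895 = -7669/2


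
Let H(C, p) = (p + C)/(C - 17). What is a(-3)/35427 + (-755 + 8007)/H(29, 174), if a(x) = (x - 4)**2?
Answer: 8988365/20967 ≈ 428.69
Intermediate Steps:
a(x) = (-4 + x)**2
H(C, p) = (C + p)/(-17 + C)
a(-3)/35427 + (-755 + 8007)/H(29, 174) = (-4 - 3)**2/35427 + (-755 + 8007)/(((29 + 174)/(-17 + 29))) = (-7)**2*(1/35427) + 7252/((203/12)) = 49*(1/35427) + 7252/(((1/12)*203)) = 1/723 + 7252/(203/12) = 1/723 + 7252*(12/203) = 1/723 + 12432/29 = 8988365/20967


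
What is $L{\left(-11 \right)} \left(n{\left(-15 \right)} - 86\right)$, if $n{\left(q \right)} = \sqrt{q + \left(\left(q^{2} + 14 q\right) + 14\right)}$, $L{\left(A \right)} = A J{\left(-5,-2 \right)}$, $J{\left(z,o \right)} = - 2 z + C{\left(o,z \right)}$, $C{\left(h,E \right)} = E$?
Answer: $4730 - 55 \sqrt{14} \approx 4524.2$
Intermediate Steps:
$J{\left(z,o \right)} = - z$ ($J{\left(z,o \right)} = - 2 z + z = - z$)
$L{\left(A \right)} = 5 A$ ($L{\left(A \right)} = A \left(\left(-1\right) \left(-5\right)\right) = A 5 = 5 A$)
$n{\left(q \right)} = \sqrt{14 + q^{2} + 15 q}$ ($n{\left(q \right)} = \sqrt{q + \left(14 + q^{2} + 14 q\right)} = \sqrt{14 + q^{2} + 15 q}$)
$L{\left(-11 \right)} \left(n{\left(-15 \right)} - 86\right) = 5 \left(-11\right) \left(\sqrt{14 + \left(-15\right)^{2} + 15 \left(-15\right)} - 86\right) = - 55 \left(\sqrt{14 + 225 - 225} - 86\right) = - 55 \left(\sqrt{14} - 86\right) = - 55 \left(-86 + \sqrt{14}\right) = 4730 - 55 \sqrt{14}$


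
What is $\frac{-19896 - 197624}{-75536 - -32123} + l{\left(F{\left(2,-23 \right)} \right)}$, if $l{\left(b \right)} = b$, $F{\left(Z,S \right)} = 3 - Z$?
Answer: $\frac{260933}{43413} \approx 6.0105$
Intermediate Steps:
$\frac{-19896 - 197624}{-75536 - -32123} + l{\left(F{\left(2,-23 \right)} \right)} = \frac{-19896 - 197624}{-75536 - -32123} + \left(3 - 2\right) = - \frac{217520}{-75536 + \left(-27260 + 59383\right)} + \left(3 - 2\right) = - \frac{217520}{-75536 + 32123} + 1 = - \frac{217520}{-43413} + 1 = \left(-217520\right) \left(- \frac{1}{43413}\right) + 1 = \frac{217520}{43413} + 1 = \frac{260933}{43413}$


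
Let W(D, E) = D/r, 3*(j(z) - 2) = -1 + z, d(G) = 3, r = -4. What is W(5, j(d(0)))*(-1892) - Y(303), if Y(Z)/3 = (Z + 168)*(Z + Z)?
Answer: -853913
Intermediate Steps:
j(z) = 5/3 + z/3 (j(z) = 2 + (-1 + z)/3 = 2 + (-⅓ + z/3) = 5/3 + z/3)
Y(Z) = 6*Z*(168 + Z) (Y(Z) = 3*((Z + 168)*(Z + Z)) = 3*((168 + Z)*(2*Z)) = 3*(2*Z*(168 + Z)) = 6*Z*(168 + Z))
W(D, E) = -D/4 (W(D, E) = D/(-4) = D*(-¼) = -D/4)
W(5, j(d(0)))*(-1892) - Y(303) = -¼*5*(-1892) - 6*303*(168 + 303) = -5/4*(-1892) - 6*303*471 = 2365 - 1*856278 = 2365 - 856278 = -853913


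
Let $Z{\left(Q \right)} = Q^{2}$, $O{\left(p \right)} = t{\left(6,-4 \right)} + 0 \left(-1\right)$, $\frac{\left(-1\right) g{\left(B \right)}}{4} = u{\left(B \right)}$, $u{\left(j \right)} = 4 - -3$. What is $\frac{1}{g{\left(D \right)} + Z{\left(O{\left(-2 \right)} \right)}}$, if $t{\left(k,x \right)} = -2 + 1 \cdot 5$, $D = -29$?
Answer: $- \frac{1}{19} \approx -0.052632$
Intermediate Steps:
$t{\left(k,x \right)} = 3$ ($t{\left(k,x \right)} = -2 + 5 = 3$)
$u{\left(j \right)} = 7$ ($u{\left(j \right)} = 4 + 3 = 7$)
$g{\left(B \right)} = -28$ ($g{\left(B \right)} = \left(-4\right) 7 = -28$)
$O{\left(p \right)} = 3$ ($O{\left(p \right)} = 3 + 0 \left(-1\right) = 3 + 0 = 3$)
$\frac{1}{g{\left(D \right)} + Z{\left(O{\left(-2 \right)} \right)}} = \frac{1}{-28 + 3^{2}} = \frac{1}{-28 + 9} = \frac{1}{-19} = - \frac{1}{19}$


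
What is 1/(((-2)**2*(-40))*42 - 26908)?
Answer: -1/33628 ≈ -2.9737e-5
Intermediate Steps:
1/(((-2)**2*(-40))*42 - 26908) = 1/((4*(-40))*42 - 26908) = 1/(-160*42 - 26908) = 1/(-6720 - 26908) = 1/(-33628) = -1/33628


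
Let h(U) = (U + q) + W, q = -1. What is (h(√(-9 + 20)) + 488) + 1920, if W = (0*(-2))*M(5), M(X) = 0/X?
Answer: 2407 + √11 ≈ 2410.3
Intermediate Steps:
M(X) = 0
W = 0 (W = (0*(-2))*0 = 0*0 = 0)
h(U) = -1 + U (h(U) = (U - 1) + 0 = (-1 + U) + 0 = -1 + U)
(h(√(-9 + 20)) + 488) + 1920 = ((-1 + √(-9 + 20)) + 488) + 1920 = ((-1 + √11) + 488) + 1920 = (487 + √11) + 1920 = 2407 + √11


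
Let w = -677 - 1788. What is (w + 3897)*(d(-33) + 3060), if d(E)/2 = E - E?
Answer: 4381920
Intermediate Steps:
d(E) = 0 (d(E) = 2*(E - E) = 2*0 = 0)
w = -2465
(w + 3897)*(d(-33) + 3060) = (-2465 + 3897)*(0 + 3060) = 1432*3060 = 4381920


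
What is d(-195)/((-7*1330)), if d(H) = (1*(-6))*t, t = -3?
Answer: -9/4655 ≈ -0.0019334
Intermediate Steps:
d(H) = 18 (d(H) = (1*(-6))*(-3) = -6*(-3) = 18)
d(-195)/((-7*1330)) = 18/((-7*1330)) = 18/(-9310) = 18*(-1/9310) = -9/4655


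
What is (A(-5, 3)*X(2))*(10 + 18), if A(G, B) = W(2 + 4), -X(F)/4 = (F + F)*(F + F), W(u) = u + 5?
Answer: -19712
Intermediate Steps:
W(u) = 5 + u
X(F) = -16*F² (X(F) = -4*(F + F)*(F + F) = -4*2*F*2*F = -16*F²)
A(G, B) = 11 (A(G, B) = 5 + (2 + 4) = 5 + 6 = 11)
(A(-5, 3)*X(2))*(10 + 18) = (11*(-16*2²))*(10 + 18) = (11*(-16*4))*28 = (11*(-64))*28 = -704*28 = -19712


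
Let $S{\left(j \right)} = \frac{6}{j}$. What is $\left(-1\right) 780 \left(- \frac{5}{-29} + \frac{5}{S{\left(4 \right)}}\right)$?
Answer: $- \frac{79300}{29} \approx -2734.5$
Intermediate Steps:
$\left(-1\right) 780 \left(- \frac{5}{-29} + \frac{5}{S{\left(4 \right)}}\right) = \left(-1\right) 780 \left(- \frac{5}{-29} + \frac{5}{6 \cdot \frac{1}{4}}\right) = - 780 \left(\left(-5\right) \left(- \frac{1}{29}\right) + \frac{5}{6 \cdot \frac{1}{4}}\right) = - 780 \left(\frac{5}{29} + \frac{5}{\frac{3}{2}}\right) = - 780 \left(\frac{5}{29} + 5 \cdot \frac{2}{3}\right) = - 780 \left(\frac{5}{29} + \frac{10}{3}\right) = \left(-780\right) \frac{305}{87} = - \frac{79300}{29}$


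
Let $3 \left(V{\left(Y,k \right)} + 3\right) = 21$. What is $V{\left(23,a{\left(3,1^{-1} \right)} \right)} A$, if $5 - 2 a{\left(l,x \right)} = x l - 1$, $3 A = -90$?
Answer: $-120$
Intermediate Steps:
$A = -30$ ($A = \frac{1}{3} \left(-90\right) = -30$)
$a{\left(l,x \right)} = 3 - \frac{l x}{2}$ ($a{\left(l,x \right)} = \frac{5}{2} - \frac{x l - 1}{2} = \frac{5}{2} - \frac{l x - 1}{2} = \frac{5}{2} - \frac{-1 + l x}{2} = \frac{5}{2} - \left(- \frac{1}{2} + \frac{l x}{2}\right) = 3 - \frac{l x}{2}$)
$V{\left(Y,k \right)} = 4$ ($V{\left(Y,k \right)} = -3 + \frac{1}{3} \cdot 21 = -3 + 7 = 4$)
$V{\left(23,a{\left(3,1^{-1} \right)} \right)} A = 4 \left(-30\right) = -120$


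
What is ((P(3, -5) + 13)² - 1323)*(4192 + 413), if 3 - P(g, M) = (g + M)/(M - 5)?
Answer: -24714114/5 ≈ -4.9428e+6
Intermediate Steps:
P(g, M) = 3 - (M + g)/(-5 + M) (P(g, M) = 3 - (g + M)/(M - 5) = 3 - (M + g)/(-5 + M))
((P(3, -5) + 13)² - 1323)*(4192 + 413) = (((-15 - 1*3 + 2*(-5))/(-5 - 5) + 13)² - 1323)*(4192 + 413) = (((-15 - 3 - 10)/(-10) + 13)² - 1323)*4605 = ((-⅒*(-28) + 13)² - 1323)*4605 = ((14/5 + 13)² - 1323)*4605 = ((79/5)² - 1323)*4605 = (6241/25 - 1323)*4605 = -26834/25*4605 = -24714114/5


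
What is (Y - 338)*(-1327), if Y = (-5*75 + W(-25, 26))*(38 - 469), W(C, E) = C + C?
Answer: -242624699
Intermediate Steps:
W(C, E) = 2*C
Y = 183175 (Y = (-5*75 + 2*(-25))*(38 - 469) = (-375 - 50)*(-431) = -425*(-431) = 183175)
(Y - 338)*(-1327) = (183175 - 338)*(-1327) = 182837*(-1327) = -242624699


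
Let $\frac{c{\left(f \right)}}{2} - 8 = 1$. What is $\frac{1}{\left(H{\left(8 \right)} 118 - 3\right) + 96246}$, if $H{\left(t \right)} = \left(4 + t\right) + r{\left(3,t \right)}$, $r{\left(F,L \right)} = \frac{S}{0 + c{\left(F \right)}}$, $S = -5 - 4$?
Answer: $\frac{1}{97600} \approx 1.0246 \cdot 10^{-5}$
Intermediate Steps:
$c{\left(f \right)} = 18$ ($c{\left(f \right)} = 16 + 2 \cdot 1 = 16 + 2 = 18$)
$S = -9$
$r{\left(F,L \right)} = - \frac{1}{2}$ ($r{\left(F,L \right)} = - \frac{9}{0 + 18} = - \frac{9}{18} = \left(-9\right) \frac{1}{18} = - \frac{1}{2}$)
$H{\left(t \right)} = \frac{7}{2} + t$ ($H{\left(t \right)} = \left(4 + t\right) - \frac{1}{2} = \frac{7}{2} + t$)
$\frac{1}{\left(H{\left(8 \right)} 118 - 3\right) + 96246} = \frac{1}{\left(\left(\frac{7}{2} + 8\right) 118 - 3\right) + 96246} = \frac{1}{\left(\frac{23}{2} \cdot 118 - 3\right) + 96246} = \frac{1}{\left(1357 - 3\right) + 96246} = \frac{1}{1354 + 96246} = \frac{1}{97600}$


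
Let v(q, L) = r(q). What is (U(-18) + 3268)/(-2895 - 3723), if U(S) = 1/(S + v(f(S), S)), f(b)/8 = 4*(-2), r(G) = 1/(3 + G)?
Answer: -1197157/2424394 ≈ -0.49380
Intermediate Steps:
f(b) = -64 (f(b) = 8*(4*(-2)) = 8*(-8) = -64)
v(q, L) = 1/(3 + q)
U(S) = 1/(-1/61 + S) (U(S) = 1/(S + 1/(3 - 64)) = 1/(S + 1/(-61)) = 1/(S - 1/61) = 1/(-1/61 + S))
(U(-18) + 3268)/(-2895 - 3723) = (61/(-1 + 61*(-18)) + 3268)/(-2895 - 3723) = (61/(-1 - 1098) + 3268)/(-6618) = (61/(-1099) + 3268)*(-1/6618) = (61*(-1/1099) + 3268)*(-1/6618) = (-61/1099 + 3268)*(-1/6618) = (3591471/1099)*(-1/6618) = -1197157/2424394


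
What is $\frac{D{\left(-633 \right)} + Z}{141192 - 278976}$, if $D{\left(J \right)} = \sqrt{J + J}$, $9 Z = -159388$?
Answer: $\frac{39847}{310014} - \frac{i \sqrt{1266}}{137784} \approx 0.12853 - 0.00025824 i$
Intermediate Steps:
$Z = - \frac{159388}{9}$ ($Z = \frac{1}{9} \left(-159388\right) = - \frac{159388}{9} \approx -17710.0$)
$D{\left(J \right)} = \sqrt{2} \sqrt{J}$ ($D{\left(J \right)} = \sqrt{2 J} = \sqrt{2} \sqrt{J}$)
$\frac{D{\left(-633 \right)} + Z}{141192 - 278976} = \frac{\sqrt{2} \sqrt{-633} - \frac{159388}{9}}{141192 - 278976} = \frac{\sqrt{2} i \sqrt{633} - \frac{159388}{9}}{-137784} = \left(i \sqrt{1266} - \frac{159388}{9}\right) \left(- \frac{1}{137784}\right) = \left(- \frac{159388}{9} + i \sqrt{1266}\right) \left(- \frac{1}{137784}\right) = \frac{39847}{310014} - \frac{i \sqrt{1266}}{137784}$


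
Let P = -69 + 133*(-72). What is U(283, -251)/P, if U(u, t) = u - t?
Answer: -178/3215 ≈ -0.055365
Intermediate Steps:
P = -9645 (P = -69 - 9576 = -9645)
U(283, -251)/P = (283 - 1*(-251))/(-9645) = (283 + 251)*(-1/9645) = 534*(-1/9645) = -178/3215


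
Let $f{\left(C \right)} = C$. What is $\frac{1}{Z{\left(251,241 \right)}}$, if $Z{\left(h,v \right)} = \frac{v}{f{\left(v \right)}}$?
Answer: $1$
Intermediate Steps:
$Z{\left(h,v \right)} = 1$ ($Z{\left(h,v \right)} = \frac{v}{v} = 1$)
$\frac{1}{Z{\left(251,241 \right)}} = 1^{-1} = 1$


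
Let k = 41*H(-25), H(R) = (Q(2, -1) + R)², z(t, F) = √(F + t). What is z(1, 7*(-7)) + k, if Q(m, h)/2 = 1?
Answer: 21689 + 4*I*√3 ≈ 21689.0 + 6.9282*I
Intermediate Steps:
Q(m, h) = 2 (Q(m, h) = 2*1 = 2)
H(R) = (2 + R)²
k = 21689 (k = 41*(2 - 25)² = 41*(-23)² = 41*529 = 21689)
z(1, 7*(-7)) + k = √(7*(-7) + 1) + 21689 = √(-49 + 1) + 21689 = √(-48) + 21689 = 4*I*√3 + 21689 = 21689 + 4*I*√3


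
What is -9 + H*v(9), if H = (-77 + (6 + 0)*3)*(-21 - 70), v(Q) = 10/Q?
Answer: 53609/9 ≈ 5956.6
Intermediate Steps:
H = 5369 (H = (-77 + 6*3)*(-91) = (-77 + 18)*(-91) = -59*(-91) = 5369)
-9 + H*v(9) = -9 + 5369*(10/9) = -9 + 53690/9 = 53609/9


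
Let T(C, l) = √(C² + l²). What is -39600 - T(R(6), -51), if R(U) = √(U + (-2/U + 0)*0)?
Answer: -39600 - √2607 ≈ -39651.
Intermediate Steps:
R(U) = √U (R(U) = √(U - 2/U*0) = √(U + 0) = √U)
-39600 - T(R(6), -51) = -39600 - √((√6)² + (-51)²) = -39600 - √(6 + 2601) = -39600 - √2607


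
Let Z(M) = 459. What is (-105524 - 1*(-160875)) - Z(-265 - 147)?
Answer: 54892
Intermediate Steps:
(-105524 - 1*(-160875)) - Z(-265 - 147) = (-105524 - 1*(-160875)) - 1*459 = (-105524 + 160875) - 459 = 55351 - 459 = 54892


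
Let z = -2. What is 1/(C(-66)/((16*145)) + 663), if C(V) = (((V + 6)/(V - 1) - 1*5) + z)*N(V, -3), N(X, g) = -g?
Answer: 155440/103055493 ≈ 0.0015083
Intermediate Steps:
C(V) = -21 + 3*(6 + V)/(-1 + V) (C(V) = (((V + 6)/(V - 1) - 1*5) - 2)*(-1*(-3)) = (((6 + V)/(-1 + V) - 5) - 2)*3 = ((-5 + (6 + V)/(-1 + V)) - 2)*3 = (-7 + (6 + V)/(-1 + V))*3 = -21 + 3*(6 + V)/(-1 + V))
1/(C(-66)/((16*145)) + 663) = 1/((3*(13 - 6*(-66))/(-1 - 66))/((16*145)) + 663) = 1/((3*(13 + 396)/(-67))/2320 + 663) = 1/((3*(-1/67)*409)*(1/2320) + 663) = 1/(-1227/67*1/2320 + 663) = 1/(-1227/155440 + 663) = 1/(103055493/155440) = 155440/103055493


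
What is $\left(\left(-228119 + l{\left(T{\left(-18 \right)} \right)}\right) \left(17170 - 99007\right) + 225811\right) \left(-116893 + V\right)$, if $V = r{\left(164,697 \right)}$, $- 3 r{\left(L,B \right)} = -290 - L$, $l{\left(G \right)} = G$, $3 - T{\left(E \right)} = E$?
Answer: $- \frac{6537678736363325}{3} \approx -2.1792 \cdot 10^{15}$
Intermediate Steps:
$T{\left(E \right)} = 3 - E$
$r{\left(L,B \right)} = \frac{290}{3} + \frac{L}{3}$ ($r{\left(L,B \right)} = - \frac{-290 - L}{3} = \frac{290}{3} + \frac{L}{3}$)
$V = \frac{454}{3}$ ($V = \frac{290}{3} + \frac{1}{3} \cdot 164 = \frac{290}{3} + \frac{164}{3} = \frac{454}{3} \approx 151.33$)
$\left(\left(-228119 + l{\left(T{\left(-18 \right)} \right)}\right) \left(17170 - 99007\right) + 225811\right) \left(-116893 + V\right) = \left(\left(-228119 + \left(3 - -18\right)\right) \left(17170 - 99007\right) + 225811\right) \left(-116893 + \frac{454}{3}\right) = \left(\left(-228119 + \left(3 + 18\right)\right) \left(-81837\right) + 225811\right) \left(- \frac{350225}{3}\right) = \left(\left(-228119 + 21\right) \left(-81837\right) + 225811\right) \left(- \frac{350225}{3}\right) = \left(\left(-228098\right) \left(-81837\right) + 225811\right) \left(- \frac{350225}{3}\right) = \left(18666856026 + 225811\right) \left(- \frac{350225}{3}\right) = 18667081837 \left(- \frac{350225}{3}\right) = - \frac{6537678736363325}{3}$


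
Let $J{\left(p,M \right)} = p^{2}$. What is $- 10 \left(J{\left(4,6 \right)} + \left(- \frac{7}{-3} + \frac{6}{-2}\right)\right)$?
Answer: $- \frac{460}{3} \approx -153.33$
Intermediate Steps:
$- 10 \left(J{\left(4,6 \right)} + \left(- \frac{7}{-3} + \frac{6}{-2}\right)\right) = - 10 \left(4^{2} + \left(- \frac{7}{-3} + \frac{6}{-2}\right)\right) = - 10 \left(16 + \left(\left(-7\right) \left(- \frac{1}{3}\right) + 6 \left(- \frac{1}{2}\right)\right)\right) = - 10 \left(16 + \left(\frac{7}{3} - 3\right)\right) = - 10 \left(16 - \frac{2}{3}\right) = \left(-10\right) \frac{46}{3} = - \frac{460}{3}$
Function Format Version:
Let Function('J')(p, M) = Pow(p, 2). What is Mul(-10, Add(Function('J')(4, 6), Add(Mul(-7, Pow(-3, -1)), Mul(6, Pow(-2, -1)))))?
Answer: Rational(-460, 3) ≈ -153.33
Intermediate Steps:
Mul(-10, Add(Function('J')(4, 6), Add(Mul(-7, Pow(-3, -1)), Mul(6, Pow(-2, -1))))) = Mul(-10, Add(Pow(4, 2), Add(Mul(-7, Pow(-3, -1)), Mul(6, Pow(-2, -1))))) = Mul(-10, Add(16, Add(Mul(-7, Rational(-1, 3)), Mul(6, Rational(-1, 2))))) = Mul(-10, Add(16, Add(Rational(7, 3), -3))) = Mul(-10, Add(16, Rational(-2, 3))) = Mul(-10, Rational(46, 3)) = Rational(-460, 3)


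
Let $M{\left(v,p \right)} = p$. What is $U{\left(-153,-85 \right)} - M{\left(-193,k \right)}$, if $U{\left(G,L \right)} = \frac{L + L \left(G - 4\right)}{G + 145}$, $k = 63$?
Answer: $- \frac{3441}{2} \approx -1720.5$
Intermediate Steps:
$U{\left(G,L \right)} = \frac{L + L \left(-4 + G\right)}{145 + G}$
$U{\left(-153,-85 \right)} - M{\left(-193,k \right)} = - \frac{85 \left(-3 - 153\right)}{145 - 153} - 63 = \left(-85\right) \frac{1}{-8} \left(-156\right) - 63 = \left(-85\right) \left(- \frac{1}{8}\right) \left(-156\right) - 63 = - \frac{3315}{2} - 63 = - \frac{3441}{2}$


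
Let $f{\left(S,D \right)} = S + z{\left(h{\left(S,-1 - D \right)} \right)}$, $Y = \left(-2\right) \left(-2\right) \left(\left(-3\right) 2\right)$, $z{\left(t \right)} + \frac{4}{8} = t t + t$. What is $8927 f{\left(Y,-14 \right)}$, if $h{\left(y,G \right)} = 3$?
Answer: $- \frac{223175}{2} \approx -1.1159 \cdot 10^{5}$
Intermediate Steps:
$z{\left(t \right)} = - \frac{1}{2} + t + t^{2}$ ($z{\left(t \right)} = - \frac{1}{2} + \left(t t + t\right) = - \frac{1}{2} + \left(t^{2} + t\right) = - \frac{1}{2} + \left(t + t^{2}\right) = - \frac{1}{2} + t + t^{2}$)
$Y = -24$ ($Y = 4 \left(-6\right) = -24$)
$f{\left(S,D \right)} = \frac{23}{2} + S$ ($f{\left(S,D \right)} = S + \left(- \frac{1}{2} + 3 + 3^{2}\right) = S + \left(- \frac{1}{2} + 3 + 9\right) = S + \frac{23}{2} = \frac{23}{2} + S$)
$8927 f{\left(Y,-14 \right)} = 8927 \left(\frac{23}{2} - 24\right) = 8927 \left(- \frac{25}{2}\right) = - \frac{223175}{2}$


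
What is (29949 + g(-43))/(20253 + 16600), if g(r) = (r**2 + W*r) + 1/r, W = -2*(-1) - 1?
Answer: 1365464/1584679 ≈ 0.86167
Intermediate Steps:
W = 1 (W = 2 - 1 = 1)
g(r) = r + 1/r + r**2 (g(r) = (r**2 + 1*r) + 1/r = (r**2 + r) + 1/r = (r + r**2) + 1/r = r + 1/r + r**2)
(29949 + g(-43))/(20253 + 16600) = (29949 + (-43 + 1/(-43) + (-43)**2))/(20253 + 16600) = (29949 + (-43 - 1/43 + 1849))/36853 = (29949 + 77657/43)*(1/36853) = (1365464/43)*(1/36853) = 1365464/1584679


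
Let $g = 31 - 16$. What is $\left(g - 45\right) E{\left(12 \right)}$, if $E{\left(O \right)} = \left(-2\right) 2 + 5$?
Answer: $-30$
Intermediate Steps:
$g = 15$ ($g = 31 - 16 = 15$)
$E{\left(O \right)} = 1$ ($E{\left(O \right)} = -4 + 5 = 1$)
$\left(g - 45\right) E{\left(12 \right)} = \left(15 - 45\right) 1 = \left(-30\right) 1 = -30$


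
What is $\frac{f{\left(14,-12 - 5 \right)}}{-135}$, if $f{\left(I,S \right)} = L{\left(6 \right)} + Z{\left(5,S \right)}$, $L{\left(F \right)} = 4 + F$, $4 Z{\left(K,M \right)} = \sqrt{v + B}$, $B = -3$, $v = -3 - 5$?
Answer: $- \frac{2}{27} - \frac{i \sqrt{11}}{540} \approx -0.074074 - 0.0061419 i$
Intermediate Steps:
$v = -8$
$Z{\left(K,M \right)} = \frac{i \sqrt{11}}{4}$ ($Z{\left(K,M \right)} = \frac{\sqrt{-8 - 3}}{4} = \frac{\sqrt{-11}}{4} = \frac{i \sqrt{11}}{4}$)
$f{\left(I,S \right)} = 10 + \frac{i \sqrt{11}}{4}$ ($f{\left(I,S \right)} = \left(4 + 6\right) + \frac{i \sqrt{11}}{4} = 10 + \frac{i \sqrt{11}}{4}$)
$\frac{f{\left(14,-12 - 5 \right)}}{-135} = \frac{10 + \frac{i \sqrt{11}}{4}}{-135} = \left(10 + \frac{i \sqrt{11}}{4}\right) \left(- \frac{1}{135}\right) = - \frac{2}{27} - \frac{i \sqrt{11}}{540}$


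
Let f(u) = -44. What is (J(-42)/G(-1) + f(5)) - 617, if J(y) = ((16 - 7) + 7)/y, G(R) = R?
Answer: -13873/21 ≈ -660.62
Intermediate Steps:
J(y) = 16/y (J(y) = (9 + 7)/y = 16/y)
(J(-42)/G(-1) + f(5)) - 617 = ((16/(-42))/(-1) - 44) - 617 = ((16*(-1/42))*(-1) - 44) - 617 = (-8/21*(-1) - 44) - 617 = (8/21 - 44) - 617 = -916/21 - 617 = -13873/21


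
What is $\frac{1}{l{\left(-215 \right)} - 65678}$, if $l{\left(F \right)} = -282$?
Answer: $- \frac{1}{65960} \approx -1.5161 \cdot 10^{-5}$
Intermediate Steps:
$\frac{1}{l{\left(-215 \right)} - 65678} = \frac{1}{-282 - 65678} = \frac{1}{-65960} = - \frac{1}{65960}$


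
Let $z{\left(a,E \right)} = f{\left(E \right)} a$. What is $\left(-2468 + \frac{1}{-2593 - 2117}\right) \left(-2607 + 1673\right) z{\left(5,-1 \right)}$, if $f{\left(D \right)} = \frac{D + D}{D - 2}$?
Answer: $\frac{10857078454}{1413} \approx 7.6837 \cdot 10^{6}$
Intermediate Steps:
$f{\left(D \right)} = \frac{2 D}{-2 + D}$
$z{\left(a,E \right)} = \frac{2 E a}{-2 + E}$ ($z{\left(a,E \right)} = \frac{2 E}{-2 + E} a = \frac{2 E a}{-2 + E}$)
$\left(-2468 + \frac{1}{-2593 - 2117}\right) \left(-2607 + 1673\right) z{\left(5,-1 \right)} = \left(-2468 + \frac{1}{-2593 - 2117}\right) \left(-2607 + 1673\right) 2 \left(-1\right) 5 \frac{1}{-2 - 1} = \left(-2468 + \frac{1}{-4710}\right) \left(-934\right) 2 \left(-1\right) 5 \frac{1}{-3} = \left(-2468 - \frac{1}{4710}\right) \left(-934\right) 2 \left(-1\right) 5 \left(- \frac{1}{3}\right) = \left(- \frac{11624281}{4710}\right) \left(-934\right) \frac{10}{3} = \frac{5428539227}{2355} \cdot \frac{10}{3} = \frac{10857078454}{1413}$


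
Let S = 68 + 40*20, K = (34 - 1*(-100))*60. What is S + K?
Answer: 8908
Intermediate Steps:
K = 8040 (K = (34 + 100)*60 = 134*60 = 8040)
S = 868 (S = 68 + 800 = 868)
S + K = 868 + 8040 = 8908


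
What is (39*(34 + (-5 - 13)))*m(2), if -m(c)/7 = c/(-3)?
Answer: 2912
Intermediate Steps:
m(c) = 7*c/3 (m(c) = -7*c/(-3) = -7*c*(-1)/3 = -(-7)*c/3 = 7*c/3)
(39*(34 + (-5 - 13)))*m(2) = (39*(34 + (-5 - 13)))*((7/3)*2) = (39*(34 - 18))*(14/3) = (39*16)*(14/3) = 624*(14/3) = 2912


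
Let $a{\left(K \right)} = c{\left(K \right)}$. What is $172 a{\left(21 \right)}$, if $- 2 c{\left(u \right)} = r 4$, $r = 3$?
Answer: $-1032$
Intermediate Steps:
$c{\left(u \right)} = -6$ ($c{\left(u \right)} = - \frac{3 \cdot 4}{2} = \left(- \frac{1}{2}\right) 12 = -6$)
$a{\left(K \right)} = -6$
$172 a{\left(21 \right)} = 172 \left(-6\right) = -1032$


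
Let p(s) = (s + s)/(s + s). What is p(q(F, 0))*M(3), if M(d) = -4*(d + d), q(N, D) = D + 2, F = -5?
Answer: -24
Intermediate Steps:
q(N, D) = 2 + D
p(s) = 1 (p(s) = (2*s)/((2*s)) = (2*s)*(1/(2*s)) = 1)
M(d) = -8*d
p(q(F, 0))*M(3) = 1*(-8*3) = 1*(-24) = -24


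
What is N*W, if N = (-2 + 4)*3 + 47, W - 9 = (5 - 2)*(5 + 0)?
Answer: 1272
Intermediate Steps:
W = 24 (W = 9 + (5 - 2)*(5 + 0) = 9 + 3*5 = 9 + 15 = 24)
N = 53 (N = 2*3 + 47 = 6 + 47 = 53)
N*W = 53*24 = 1272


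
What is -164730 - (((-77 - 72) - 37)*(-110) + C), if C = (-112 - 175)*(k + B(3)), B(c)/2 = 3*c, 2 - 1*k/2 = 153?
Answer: -266698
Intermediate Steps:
k = -302 (k = 4 - 2*153 = 4 - 306 = -302)
B(c) = 6*c (B(c) = 2*(3*c) = 6*c)
C = 81508 (C = (-112 - 175)*(-302 + 6*3) = -287*(-302 + 18) = -287*(-284) = 81508)
-164730 - (((-77 - 72) - 37)*(-110) + C) = -164730 - (((-77 - 72) - 37)*(-110) + 81508) = -164730 - ((-149 - 37)*(-110) + 81508) = -164730 - (-186*(-110) + 81508) = -164730 - (20460 + 81508) = -164730 - 1*101968 = -164730 - 101968 = -266698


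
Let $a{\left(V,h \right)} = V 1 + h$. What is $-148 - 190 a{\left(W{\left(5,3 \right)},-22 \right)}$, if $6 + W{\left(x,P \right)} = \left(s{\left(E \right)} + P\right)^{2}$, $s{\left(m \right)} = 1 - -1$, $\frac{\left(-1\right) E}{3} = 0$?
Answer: $422$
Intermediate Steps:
$E = 0$ ($E = \left(-3\right) 0 = 0$)
$s{\left(m \right)} = 2$ ($s{\left(m \right)} = 1 + 1 = 2$)
$W{\left(x,P \right)} = -6 + \left(2 + P\right)^{2}$
$a{\left(V,h \right)} = V + h$
$-148 - 190 a{\left(W{\left(5,3 \right)},-22 \right)} = -148 - 190 \left(\left(-6 + \left(2 + 3\right)^{2}\right) - 22\right) = -148 - 190 \left(\left(-6 + 5^{2}\right) - 22\right) = -148 - 190 \left(\left(-6 + 25\right) - 22\right) = -148 - 190 \left(19 - 22\right) = -148 - -570 = -148 + 570 = 422$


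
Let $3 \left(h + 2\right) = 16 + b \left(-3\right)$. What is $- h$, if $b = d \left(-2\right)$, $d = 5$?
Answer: $- \frac{40}{3} \approx -13.333$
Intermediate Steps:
$b = -10$ ($b = 5 \left(-2\right) = -10$)
$h = \frac{40}{3}$ ($h = -2 + \frac{16 - -30}{3} = -2 + \frac{16 + 30}{3} = -2 + \frac{1}{3} \cdot 46 = -2 + \frac{46}{3} = \frac{40}{3} \approx 13.333$)
$- h = \left(-1\right) \frac{40}{3} = - \frac{40}{3}$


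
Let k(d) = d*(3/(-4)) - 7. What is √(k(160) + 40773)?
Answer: √40646 ≈ 201.61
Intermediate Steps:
k(d) = -7 - 3*d/4 (k(d) = d*(3*(-¼)) - 7 = d*(-¾) - 7 = -3*d/4 - 7 = -7 - 3*d/4)
√(k(160) + 40773) = √((-7 - ¾*160) + 40773) = √((-7 - 120) + 40773) = √(-127 + 40773) = √40646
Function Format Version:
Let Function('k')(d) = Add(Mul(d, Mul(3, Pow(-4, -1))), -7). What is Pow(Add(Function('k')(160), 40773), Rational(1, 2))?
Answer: Pow(40646, Rational(1, 2)) ≈ 201.61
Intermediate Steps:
Function('k')(d) = Add(-7, Mul(Rational(-3, 4), d)) (Function('k')(d) = Add(Mul(d, Mul(3, Rational(-1, 4))), -7) = Add(Mul(d, Rational(-3, 4)), -7) = Add(Mul(Rational(-3, 4), d), -7) = Add(-7, Mul(Rational(-3, 4), d)))
Pow(Add(Function('k')(160), 40773), Rational(1, 2)) = Pow(Add(Add(-7, Mul(Rational(-3, 4), 160)), 40773), Rational(1, 2)) = Pow(Add(Add(-7, -120), 40773), Rational(1, 2)) = Pow(Add(-127, 40773), Rational(1, 2)) = Pow(40646, Rational(1, 2))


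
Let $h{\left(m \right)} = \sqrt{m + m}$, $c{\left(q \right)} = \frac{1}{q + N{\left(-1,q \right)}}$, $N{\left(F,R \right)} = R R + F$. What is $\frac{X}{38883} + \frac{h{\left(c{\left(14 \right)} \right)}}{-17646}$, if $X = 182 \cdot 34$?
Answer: $\frac{476}{2991} - \frac{\sqrt{418}}{3688014} \approx 0.15914$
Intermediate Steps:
$N{\left(F,R \right)} = F + R^{2}$ ($N{\left(F,R \right)} = R^{2} + F = F + R^{2}$)
$c{\left(q \right)} = \frac{1}{-1 + q + q^{2}}$ ($c{\left(q \right)} = \frac{1}{q + \left(-1 + q^{2}\right)} = \frac{1}{-1 + q + q^{2}}$)
$h{\left(m \right)} = \sqrt{2} \sqrt{m}$ ($h{\left(m \right)} = \sqrt{2 m} = \sqrt{2} \sqrt{m}$)
$X = 6188$
$\frac{X}{38883} + \frac{h{\left(c{\left(14 \right)} \right)}}{-17646} = \frac{6188}{38883} + \frac{\sqrt{2} \sqrt{\frac{1}{-1 + 14 + 14^{2}}}}{-17646} = 6188 \cdot \frac{1}{38883} + \sqrt{2} \sqrt{\frac{1}{-1 + 14 + 196}} \left(- \frac{1}{17646}\right) = \frac{476}{2991} + \sqrt{2} \sqrt{\frac{1}{209}} \left(- \frac{1}{17646}\right) = \frac{476}{2991} + \frac{\sqrt{2}}{\sqrt{209}} \left(- \frac{1}{17646}\right) = \frac{476}{2991} + \sqrt{2} \frac{\sqrt{209}}{209} \left(- \frac{1}{17646}\right) = \frac{476}{2991} + \frac{\sqrt{418}}{209} \left(- \frac{1}{17646}\right) = \frac{476}{2991} - \frac{\sqrt{418}}{3688014}$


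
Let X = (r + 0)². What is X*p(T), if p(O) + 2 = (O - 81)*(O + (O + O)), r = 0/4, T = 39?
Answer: 0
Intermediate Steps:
r = 0 (r = 0*(¼) = 0)
p(O) = -2 + 3*O*(-81 + O) (p(O) = -2 + (O - 81)*(O + (O + O)) = -2 + (-81 + O)*(O + 2*O) = -2 + (-81 + O)*(3*O) = -2 + 3*O*(-81 + O))
X = 0 (X = (0 + 0)² = 0² = 0)
X*p(T) = 0*(-2 - 243*39 + 3*39²) = 0*(-2 - 9477 + 3*1521) = 0*(-2 - 9477 + 4563) = 0*(-4916) = 0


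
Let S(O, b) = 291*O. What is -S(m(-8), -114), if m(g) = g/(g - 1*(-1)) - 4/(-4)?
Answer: -4365/7 ≈ -623.57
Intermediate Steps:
m(g) = 1 + g/(1 + g) (m(g) = g/(g + 1) - 4*(-¼) = g/(1 + g) + 1 = 1 + g/(1 + g))
-S(m(-8), -114) = -291*(1 + 2*(-8))/(1 - 8) = -291*(1 - 16)/(-7) = -291*(-⅐*(-15)) = -291*15/7 = -1*4365/7 = -4365/7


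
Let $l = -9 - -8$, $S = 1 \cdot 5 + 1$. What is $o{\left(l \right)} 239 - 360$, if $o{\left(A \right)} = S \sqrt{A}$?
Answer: $-360 + 1434 i \approx -360.0 + 1434.0 i$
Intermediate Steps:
$S = 6$ ($S = 5 + 1 = 6$)
$l = -1$ ($l = -9 + 8 = -1$)
$o{\left(A \right)} = 6 \sqrt{A}$
$o{\left(l \right)} 239 - 360 = 6 \sqrt{-1} \cdot 239 - 360 = 6 i 239 - 360 = 1434 i - 360 = -360 + 1434 i$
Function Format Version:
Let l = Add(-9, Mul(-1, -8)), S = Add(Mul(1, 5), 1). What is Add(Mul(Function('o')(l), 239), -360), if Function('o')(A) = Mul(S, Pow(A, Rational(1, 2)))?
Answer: Add(-360, Mul(1434, I)) ≈ Add(-360.00, Mul(1434.0, I))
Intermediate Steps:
S = 6 (S = Add(5, 1) = 6)
l = -1 (l = Add(-9, 8) = -1)
Function('o')(A) = Mul(6, Pow(A, Rational(1, 2)))
Add(Mul(Function('o')(l), 239), -360) = Add(Mul(Mul(6, Pow(-1, Rational(1, 2))), 239), -360) = Add(Mul(Mul(6, I), 239), -360) = Add(Mul(1434, I), -360) = Add(-360, Mul(1434, I))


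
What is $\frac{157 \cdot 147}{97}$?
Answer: $\frac{23079}{97} \approx 237.93$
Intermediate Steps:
$\frac{157 \cdot 147}{97} = 23079 \cdot \frac{1}{97} = \frac{23079}{97}$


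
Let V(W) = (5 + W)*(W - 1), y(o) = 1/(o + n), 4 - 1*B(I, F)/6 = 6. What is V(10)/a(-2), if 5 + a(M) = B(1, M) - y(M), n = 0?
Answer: -90/11 ≈ -8.1818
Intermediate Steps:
B(I, F) = -12 (B(I, F) = 24 - 6*6 = 24 - 36 = -12)
y(o) = 1/o (y(o) = 1/(o + 0) = 1/o)
a(M) = -17 - 1/M (a(M) = -5 + (-12 - 1/M) = -17 - 1/M)
V(W) = (-1 + W)*(5 + W) (V(W) = (5 + W)*(-1 + W) = (-1 + W)*(5 + W))
V(10)/a(-2) = (-5 + 10**2 + 4*10)/(-17 - 1/(-2)) = (-5 + 100 + 40)/(-17 - 1*(-1/2)) = 135/(-17 + 1/2) = 135/(-33/2) = 135*(-2/33) = -90/11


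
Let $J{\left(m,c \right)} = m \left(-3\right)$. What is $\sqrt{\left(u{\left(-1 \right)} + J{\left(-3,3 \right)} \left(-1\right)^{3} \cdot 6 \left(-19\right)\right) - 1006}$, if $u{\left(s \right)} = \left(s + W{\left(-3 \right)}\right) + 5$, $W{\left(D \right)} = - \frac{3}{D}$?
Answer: $5$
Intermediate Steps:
$J{\left(m,c \right)} = - 3 m$
$u{\left(s \right)} = 6 + s$ ($u{\left(s \right)} = \left(s - \frac{3}{-3}\right) + 5 = \left(s - -1\right) + 5 = \left(s + 1\right) + 5 = \left(1 + s\right) + 5 = 6 + s$)
$\sqrt{\left(u{\left(-1 \right)} + J{\left(-3,3 \right)} \left(-1\right)^{3} \cdot 6 \left(-19\right)\right) - 1006} = \sqrt{\left(\left(6 - 1\right) + \left(-3\right) \left(-3\right) \left(-1\right)^{3} \cdot 6 \left(-19\right)\right) - 1006} = \sqrt{\left(5 + 9 \left(-1\right) 6 \left(-19\right)\right) - 1006} = \sqrt{\left(5 + \left(-9\right) 6 \left(-19\right)\right) - 1006} = \sqrt{\left(5 - -1026\right) - 1006} = \sqrt{\left(5 + 1026\right) - 1006} = \sqrt{1031 - 1006} = \sqrt{25} = 5$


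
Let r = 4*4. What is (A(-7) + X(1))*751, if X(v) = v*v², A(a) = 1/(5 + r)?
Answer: 16522/21 ≈ 786.76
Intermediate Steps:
r = 16
A(a) = 1/21 (A(a) = 1/(5 + 16) = 1/21)
X(v) = v³
(A(-7) + X(1))*751 = (1/21 + 1³)*751 = (1/21 + 1)*751 = (22/21)*751 = 16522/21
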